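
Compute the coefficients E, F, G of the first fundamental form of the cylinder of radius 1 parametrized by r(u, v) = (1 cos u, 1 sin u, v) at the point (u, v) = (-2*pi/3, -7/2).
E = 1;  F = 0;  G = 1

Partials: r_u = (-sin(u), cos(u), 0), r_v = (0, 0, 1). As functions of (u, v):
  E = r_u · r_u = 1,
  F = r_u · r_v = 0,
  G = r_v · r_v = 1.
Evaluating at (u, v) = (-2*pi/3, -7/2): E = 1, F = 0, G = 1.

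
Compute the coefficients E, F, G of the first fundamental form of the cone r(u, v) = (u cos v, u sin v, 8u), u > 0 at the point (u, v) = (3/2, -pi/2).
E = 65;  F = 0;  G = 9/4

Partials: r_u = (cos(v), sin(v), 8), r_v = (-u*sin(v), u*cos(v), 0). As functions of (u, v):
  E = r_u · r_u = 65,
  F = r_u · r_v = 0,
  G = r_v · r_v = u^2.
Evaluating at (u, v) = (3/2, -pi/2): E = 65, F = 0, G = 9/4.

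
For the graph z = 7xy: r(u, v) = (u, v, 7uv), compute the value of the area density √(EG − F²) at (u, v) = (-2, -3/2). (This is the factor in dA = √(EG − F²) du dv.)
√(EG − F²)|_{(-2, -3/2)} = sqrt(1229)/2

E = 49*v^2 + 1, F = 49*u*v, G = 49*u^2 + 1, so EG − F² = 49*u^2 + 49*v^2 + 1. Taking the positive square root: √(EG − F²) = sqrt(49*u^2 + 49*v^2 + 1). At (u, v) = (-2, -3/2): sqrt(1229)/2.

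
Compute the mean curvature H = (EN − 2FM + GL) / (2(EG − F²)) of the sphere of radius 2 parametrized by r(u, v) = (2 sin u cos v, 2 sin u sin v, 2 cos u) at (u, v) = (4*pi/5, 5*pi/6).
H = -1/2

With E = 4, F = 0, G = 4*sin(u)^2, L = -2*sin(u)/Abs(sin(u)), M = 0, N = -2*sin(u)^3/Abs(sin(u)), assemble
  H = (EN − 2FM + GL) / (2(EG − F²)) = -sin(u)/(2*Abs(sin(u))).
At (u, v) = (4*pi/5, 5*pi/6): H = -1/2.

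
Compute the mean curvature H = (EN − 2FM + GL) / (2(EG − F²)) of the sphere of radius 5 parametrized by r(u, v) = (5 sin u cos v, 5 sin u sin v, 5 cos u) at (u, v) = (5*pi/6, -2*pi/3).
H = -1/5

With E = 25, F = 0, G = 25*sin(u)^2, L = -5*sin(u)/Abs(sin(u)), M = 0, N = -5*sin(u)^3/Abs(sin(u)), assemble
  H = (EN − 2FM + GL) / (2(EG − F²)) = -sin(u)/(5*Abs(sin(u))).
At (u, v) = (5*pi/6, -2*pi/3): H = -1/5.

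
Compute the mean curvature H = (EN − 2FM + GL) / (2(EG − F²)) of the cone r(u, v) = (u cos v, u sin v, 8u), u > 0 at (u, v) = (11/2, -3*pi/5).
H = 8*sqrt(65)/715

With E = 65, F = 0, G = u^2, L = 0, M = 0, N = 8*sqrt(65)*u^2/(65*Abs(u)), assemble
  H = (EN − 2FM + GL) / (2(EG − F²)) = 4*sqrt(65)/(65*Abs(u)).
At (u, v) = (11/2, -3*pi/5): H = 8*sqrt(65)/715.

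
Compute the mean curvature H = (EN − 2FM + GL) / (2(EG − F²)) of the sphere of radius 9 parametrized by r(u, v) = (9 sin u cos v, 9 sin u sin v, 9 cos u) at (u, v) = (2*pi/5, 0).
H = -1/9

With E = 81, F = 0, G = 81*sin(u)^2, L = -9*sin(u)/Abs(sin(u)), M = 0, N = -9*sin(u)^3/Abs(sin(u)), assemble
  H = (EN − 2FM + GL) / (2(EG − F²)) = -sin(u)/(9*Abs(sin(u))).
At (u, v) = (2*pi/5, 0): H = -1/9.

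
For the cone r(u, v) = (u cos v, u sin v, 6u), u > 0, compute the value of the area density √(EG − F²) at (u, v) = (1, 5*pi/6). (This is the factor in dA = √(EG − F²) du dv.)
√(EG − F²)|_{(1, 5*pi/6)} = sqrt(37)

E = 37, F = 0, G = u^2, so EG − F² = 37*u^2. Taking the positive square root: √(EG − F²) = sqrt(37)*Abs(u). At (u, v) = (1, 5*pi/6): sqrt(37).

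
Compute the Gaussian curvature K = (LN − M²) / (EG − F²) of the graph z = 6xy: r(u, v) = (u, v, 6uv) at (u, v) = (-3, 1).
K = -36/130321

Coefficients of the first fundamental form: E = 36*v^2 + 1, F = 36*u*v, G = 36*u^2 + 1.
Coefficients of the second fundamental form: L = 0, M = 6/sqrt(36*u^2 + 36*v^2 + 1), N = 0.
Assemble K = (LN − M²)/(EG − F²) = -36/(1296*u^4 + 2592*u^2*v^2 + 72*u^2 + 1296*v^4 + 72*v^2 + 1). At (u, v) = (-3, 1): K = -36/130321.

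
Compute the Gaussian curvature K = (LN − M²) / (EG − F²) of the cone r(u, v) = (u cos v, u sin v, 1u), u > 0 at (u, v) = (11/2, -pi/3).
K = 0

Coefficients of the first fundamental form: E = 2, F = 0, G = u^2.
Coefficients of the second fundamental form: L = 0, M = 0, N = sqrt(2)*u^2/(2*Abs(u)).
Assemble K = (LN − M²)/(EG − F²) = 0. At (u, v) = (11/2, -pi/3): K = 0.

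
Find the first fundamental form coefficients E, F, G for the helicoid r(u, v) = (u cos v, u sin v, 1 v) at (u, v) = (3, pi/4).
E = 1;  F = 0;  G = 10

Partials: r_u = (cos(v), sin(v), 0), r_v = (-u*sin(v), u*cos(v), 1). As functions of (u, v):
  E = r_u · r_u = 1,
  F = r_u · r_v = 0,
  G = r_v · r_v = u^2 + 1.
Evaluating at (u, v) = (3, pi/4): E = 1, F = 0, G = 10.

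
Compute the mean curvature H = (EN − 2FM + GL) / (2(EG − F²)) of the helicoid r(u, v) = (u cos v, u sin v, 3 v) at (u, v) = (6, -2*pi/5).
H = 0

With E = 1, F = 0, G = u^2 + 9, L = 0, M = -3/sqrt(u^2 + 9), N = 0, assemble
  H = (EN − 2FM + GL) / (2(EG − F²)) = 0.
At (u, v) = (6, -2*pi/5): H = 0.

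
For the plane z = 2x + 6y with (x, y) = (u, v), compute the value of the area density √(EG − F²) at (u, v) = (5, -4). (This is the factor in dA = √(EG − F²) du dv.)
√(EG − F²)|_{(5, -4)} = sqrt(41)

E = 5, F = 12, G = 37, so EG − F² = 41. Taking the positive square root: √(EG − F²) = sqrt(41). At (u, v) = (5, -4): sqrt(41).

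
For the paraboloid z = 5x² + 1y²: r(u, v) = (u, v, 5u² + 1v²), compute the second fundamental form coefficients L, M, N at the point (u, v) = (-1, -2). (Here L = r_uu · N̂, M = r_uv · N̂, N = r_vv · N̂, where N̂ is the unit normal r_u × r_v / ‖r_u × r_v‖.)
L = 10*sqrt(13)/39;  M = 0;  N = 2*sqrt(13)/39

Compute the unit normal N̂(u, v) = (-10*u/sqrt(100*u^2 + 4*v^2 + 1), -2*v/sqrt(100*u^2 + 4*v^2 + 1), 1/sqrt(100*u^2 + 4*v^2 + 1)), and the second partials r_uu, r_uv, r_vv. Take dot products:
  L(u, v) = r_uu · N̂ = 10/sqrt(100*u^2 + 4*v^2 + 1),
  M(u, v) = r_uv · N̂ = 0,
  N(u, v) = r_vv · N̂ = 2/sqrt(100*u^2 + 4*v^2 + 1).
Evaluating at (u, v) = (-1, -2):
  L = 10*sqrt(13)/39, M = 0, N = 2*sqrt(13)/39.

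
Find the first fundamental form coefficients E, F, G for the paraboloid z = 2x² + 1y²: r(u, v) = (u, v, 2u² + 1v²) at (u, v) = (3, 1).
E = 145;  F = 24;  G = 5

Partials: r_u = (1, 0, 4*u), r_v = (0, 1, 2*v). As functions of (u, v):
  E = r_u · r_u = 16*u^2 + 1,
  F = r_u · r_v = 8*u*v,
  G = r_v · r_v = 4*v^2 + 1.
Evaluating at (u, v) = (3, 1): E = 145, F = 24, G = 5.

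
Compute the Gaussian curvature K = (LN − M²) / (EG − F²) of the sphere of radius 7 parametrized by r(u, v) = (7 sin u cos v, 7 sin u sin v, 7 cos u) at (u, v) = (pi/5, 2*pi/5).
K = 1/49

Coefficients of the first fundamental form: E = 49, F = 0, G = 49*sin(u)^2.
Coefficients of the second fundamental form: L = -7*sin(u)/Abs(sin(u)), M = 0, N = -7*sin(u)^3/Abs(sin(u)).
Assemble K = (LN − M²)/(EG − F²) = 1/49. At (u, v) = (pi/5, 2*pi/5): K = 1/49.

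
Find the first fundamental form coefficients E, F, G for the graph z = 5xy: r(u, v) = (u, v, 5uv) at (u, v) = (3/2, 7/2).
E = 1229/4;  F = 525/4;  G = 229/4

Partials: r_u = (1, 0, 5*v), r_v = (0, 1, 5*u). As functions of (u, v):
  E = r_u · r_u = 25*v^2 + 1,
  F = r_u · r_v = 25*u*v,
  G = r_v · r_v = 25*u^2 + 1.
Evaluating at (u, v) = (3/2, 7/2): E = 1229/4, F = 525/4, G = 229/4.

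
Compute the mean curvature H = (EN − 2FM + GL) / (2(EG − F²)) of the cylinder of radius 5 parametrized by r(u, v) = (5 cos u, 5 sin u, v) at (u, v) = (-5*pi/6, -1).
H = -1/10

With E = 25, F = 0, G = 1, L = -5, M = 0, N = 0, assemble
  H = (EN − 2FM + GL) / (2(EG − F²)) = -1/10.
At (u, v) = (-5*pi/6, -1): H = -1/10.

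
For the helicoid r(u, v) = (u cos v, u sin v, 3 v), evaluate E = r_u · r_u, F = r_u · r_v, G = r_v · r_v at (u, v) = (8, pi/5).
E = 1;  F = 0;  G = 73

Partials: r_u = (cos(v), sin(v), 0), r_v = (-u*sin(v), u*cos(v), 3). As functions of (u, v):
  E = r_u · r_u = 1,
  F = r_u · r_v = 0,
  G = r_v · r_v = u^2 + 9.
Evaluating at (u, v) = (8, pi/5): E = 1, F = 0, G = 73.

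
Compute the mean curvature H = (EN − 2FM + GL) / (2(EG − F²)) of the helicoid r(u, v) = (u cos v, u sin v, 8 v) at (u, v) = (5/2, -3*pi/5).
H = 0

With E = 1, F = 0, G = u^2 + 64, L = 0, M = -8/sqrt(u^2 + 64), N = 0, assemble
  H = (EN − 2FM + GL) / (2(EG − F²)) = 0.
At (u, v) = (5/2, -3*pi/5): H = 0.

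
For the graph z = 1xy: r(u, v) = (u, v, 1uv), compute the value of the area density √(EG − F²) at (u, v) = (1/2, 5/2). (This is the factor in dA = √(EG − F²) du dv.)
√(EG − F²)|_{(1/2, 5/2)} = sqrt(30)/2

E = v^2 + 1, F = u*v, G = u^2 + 1, so EG − F² = u^2 + v^2 + 1. Taking the positive square root: √(EG − F²) = sqrt(u^2 + v^2 + 1). At (u, v) = (1/2, 5/2): sqrt(30)/2.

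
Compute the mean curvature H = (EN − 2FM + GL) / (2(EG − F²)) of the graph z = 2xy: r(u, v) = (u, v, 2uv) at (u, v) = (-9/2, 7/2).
H = 126*sqrt(131)/17161

With E = 4*v^2 + 1, F = 4*u*v, G = 4*u^2 + 1, L = 0, M = 2/sqrt(4*u^2 + 4*v^2 + 1), N = 0, assemble
  H = (EN − 2FM + GL) / (2(EG − F²)) = -8*u*v/(4*u^2 + 4*v^2 + 1)^(3/2).
At (u, v) = (-9/2, 7/2): H = 126*sqrt(131)/17161.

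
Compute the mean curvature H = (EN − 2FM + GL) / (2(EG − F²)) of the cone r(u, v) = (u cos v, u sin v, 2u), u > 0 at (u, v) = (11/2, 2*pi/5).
H = 2*sqrt(5)/55

With E = 5, F = 0, G = u^2, L = 0, M = 0, N = 2*sqrt(5)*u^2/(5*Abs(u)), assemble
  H = (EN − 2FM + GL) / (2(EG − F²)) = sqrt(5)/(5*Abs(u)).
At (u, v) = (11/2, 2*pi/5): H = 2*sqrt(5)/55.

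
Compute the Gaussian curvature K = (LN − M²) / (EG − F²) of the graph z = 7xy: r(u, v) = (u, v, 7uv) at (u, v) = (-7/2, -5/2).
K = -196/3294225

Coefficients of the first fundamental form: E = 49*v^2 + 1, F = 49*u*v, G = 49*u^2 + 1.
Coefficients of the second fundamental form: L = 0, M = 7/sqrt(49*u^2 + 49*v^2 + 1), N = 0.
Assemble K = (LN − M²)/(EG − F²) = -49/(2401*u^4 + 4802*u^2*v^2 + 98*u^2 + 2401*v^4 + 98*v^2 + 1). At (u, v) = (-7/2, -5/2): K = -196/3294225.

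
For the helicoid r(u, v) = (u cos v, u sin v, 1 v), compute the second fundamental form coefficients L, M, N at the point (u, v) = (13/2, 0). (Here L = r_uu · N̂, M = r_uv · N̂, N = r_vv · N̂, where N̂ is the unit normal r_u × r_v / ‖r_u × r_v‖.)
L = 0;  M = -2*sqrt(173)/173;  N = 0

Compute the unit normal N̂(u, v) = (sin(v)/sqrt(u^2 + 1), -cos(v)/sqrt(u^2 + 1), u/sqrt(u^2 + 1)), and the second partials r_uu, r_uv, r_vv. Take dot products:
  L(u, v) = r_uu · N̂ = 0,
  M(u, v) = r_uv · N̂ = -1/sqrt(u^2 + 1),
  N(u, v) = r_vv · N̂ = 0.
Evaluating at (u, v) = (13/2, 0):
  L = 0, M = -2*sqrt(173)/173, N = 0.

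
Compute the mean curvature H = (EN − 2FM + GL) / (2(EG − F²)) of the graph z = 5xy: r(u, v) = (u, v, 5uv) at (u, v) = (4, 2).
H = -1000*sqrt(501)/251001

With E = 25*v^2 + 1, F = 25*u*v, G = 25*u^2 + 1, L = 0, M = 5/sqrt(25*u^2 + 25*v^2 + 1), N = 0, assemble
  H = (EN − 2FM + GL) / (2(EG − F²)) = -125*u*v/(25*u^2 + 25*v^2 + 1)^(3/2).
At (u, v) = (4, 2): H = -1000*sqrt(501)/251001.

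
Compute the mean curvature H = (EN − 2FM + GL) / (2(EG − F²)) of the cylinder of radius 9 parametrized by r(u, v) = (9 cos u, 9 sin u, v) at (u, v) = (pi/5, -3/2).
H = -1/18

With E = 81, F = 0, G = 1, L = -9, M = 0, N = 0, assemble
  H = (EN − 2FM + GL) / (2(EG − F²)) = -1/18.
At (u, v) = (pi/5, -3/2): H = -1/18.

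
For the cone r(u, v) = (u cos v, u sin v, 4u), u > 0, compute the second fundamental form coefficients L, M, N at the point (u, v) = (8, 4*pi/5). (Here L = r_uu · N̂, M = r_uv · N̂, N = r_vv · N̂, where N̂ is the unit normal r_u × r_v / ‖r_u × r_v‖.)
L = 0;  M = 0;  N = 32*sqrt(17)/17

Compute the unit normal N̂(u, v) = (-4*sqrt(17)*u*cos(v)/(17*Abs(u)), -4*sqrt(17)*u*sin(v)/(17*Abs(u)), sqrt(17)*u/(17*Abs(u))), and the second partials r_uu, r_uv, r_vv. Take dot products:
  L(u, v) = r_uu · N̂ = 0,
  M(u, v) = r_uv · N̂ = 0,
  N(u, v) = r_vv · N̂ = 4*sqrt(17)*u^2/(17*Abs(u)).
Evaluating at (u, v) = (8, 4*pi/5):
  L = 0, M = 0, N = 32*sqrt(17)/17.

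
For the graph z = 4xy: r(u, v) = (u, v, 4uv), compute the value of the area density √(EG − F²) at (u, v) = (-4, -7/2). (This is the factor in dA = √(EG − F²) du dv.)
√(EG − F²)|_{(-4, -7/2)} = sqrt(453)

E = 16*v^2 + 1, F = 16*u*v, G = 16*u^2 + 1, so EG − F² = 16*u^2 + 16*v^2 + 1. Taking the positive square root: √(EG − F²) = sqrt(16*u^2 + 16*v^2 + 1). At (u, v) = (-4, -7/2): sqrt(453).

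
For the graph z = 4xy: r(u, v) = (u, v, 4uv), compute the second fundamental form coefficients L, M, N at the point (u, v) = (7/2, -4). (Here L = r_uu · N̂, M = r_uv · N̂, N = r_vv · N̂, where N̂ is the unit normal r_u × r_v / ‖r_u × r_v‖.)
L = 0;  M = 4*sqrt(453)/453;  N = 0

Compute the unit normal N̂(u, v) = (-4*v/sqrt(16*u^2 + 16*v^2 + 1), -4*u/sqrt(16*u^2 + 16*v^2 + 1), 1/sqrt(16*u^2 + 16*v^2 + 1)), and the second partials r_uu, r_uv, r_vv. Take dot products:
  L(u, v) = r_uu · N̂ = 0,
  M(u, v) = r_uv · N̂ = 4/sqrt(16*u^2 + 16*v^2 + 1),
  N(u, v) = r_vv · N̂ = 0.
Evaluating at (u, v) = (7/2, -4):
  L = 0, M = 4*sqrt(453)/453, N = 0.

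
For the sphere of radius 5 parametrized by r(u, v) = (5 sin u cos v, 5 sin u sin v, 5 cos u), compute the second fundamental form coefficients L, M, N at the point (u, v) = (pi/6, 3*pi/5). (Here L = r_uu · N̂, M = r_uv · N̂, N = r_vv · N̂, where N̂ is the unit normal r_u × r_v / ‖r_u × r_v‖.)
L = -5;  M = 0;  N = -5/4

Compute the unit normal N̂(u, v) = (sin(u)^2*cos(v)/Abs(sin(u)), sin(u)^2*sin(v)/Abs(sin(u)), sin(2*u)/(2*Abs(sin(u)))), and the second partials r_uu, r_uv, r_vv. Take dot products:
  L(u, v) = r_uu · N̂ = -5*sin(u)/Abs(sin(u)),
  M(u, v) = r_uv · N̂ = 0,
  N(u, v) = r_vv · N̂ = -5*sin(u)^3/Abs(sin(u)).
Evaluating at (u, v) = (pi/6, 3*pi/5):
  L = -5, M = 0, N = -5/4.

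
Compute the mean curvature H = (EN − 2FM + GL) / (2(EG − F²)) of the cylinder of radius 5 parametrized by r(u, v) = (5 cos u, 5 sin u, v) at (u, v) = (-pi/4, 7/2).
H = -1/10

With E = 25, F = 0, G = 1, L = -5, M = 0, N = 0, assemble
  H = (EN − 2FM + GL) / (2(EG − F²)) = -1/10.
At (u, v) = (-pi/4, 7/2): H = -1/10.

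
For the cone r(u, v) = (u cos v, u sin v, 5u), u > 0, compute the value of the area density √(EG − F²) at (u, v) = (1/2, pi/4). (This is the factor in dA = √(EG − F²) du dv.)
√(EG − F²)|_{(1/2, pi/4)} = sqrt(26)/2

E = 26, F = 0, G = u^2, so EG − F² = 26*u^2. Taking the positive square root: √(EG − F²) = sqrt(26)*Abs(u). At (u, v) = (1/2, pi/4): sqrt(26)/2.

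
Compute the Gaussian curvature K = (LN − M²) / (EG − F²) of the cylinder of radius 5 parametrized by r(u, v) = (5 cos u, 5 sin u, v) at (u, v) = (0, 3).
K = 0

Coefficients of the first fundamental form: E = 25, F = 0, G = 1.
Coefficients of the second fundamental form: L = -5, M = 0, N = 0.
Assemble K = (LN − M²)/(EG − F²) = 0. At (u, v) = (0, 3): K = 0.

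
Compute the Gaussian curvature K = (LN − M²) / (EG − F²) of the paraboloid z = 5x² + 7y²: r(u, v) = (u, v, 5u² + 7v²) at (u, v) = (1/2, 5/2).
K = 140/1565001

Coefficients of the first fundamental form: E = 100*u^2 + 1, F = 140*u*v, G = 196*v^2 + 1.
Coefficients of the second fundamental form: L = 10/sqrt(100*u^2 + 196*v^2 + 1), M = 0, N = 14/sqrt(100*u^2 + 196*v^2 + 1).
Assemble K = (LN − M²)/(EG − F²) = 140/(10000*u^4 + 39200*u^2*v^2 + 200*u^2 + 38416*v^4 + 392*v^2 + 1). At (u, v) = (1/2, 5/2): K = 140/1565001.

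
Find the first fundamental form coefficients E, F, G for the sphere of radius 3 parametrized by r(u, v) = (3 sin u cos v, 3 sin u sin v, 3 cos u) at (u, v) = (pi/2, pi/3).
E = 9;  F = 0;  G = 9

Partials: r_u = (3*cos(u)*cos(v), 3*sin(v)*cos(u), -3*sin(u)), r_v = (-3*sin(u)*sin(v), 3*sin(u)*cos(v), 0). As functions of (u, v):
  E = r_u · r_u = 9,
  F = r_u · r_v = 0,
  G = r_v · r_v = 9*sin(u)^2.
Evaluating at (u, v) = (pi/2, pi/3): E = 9, F = 0, G = 9.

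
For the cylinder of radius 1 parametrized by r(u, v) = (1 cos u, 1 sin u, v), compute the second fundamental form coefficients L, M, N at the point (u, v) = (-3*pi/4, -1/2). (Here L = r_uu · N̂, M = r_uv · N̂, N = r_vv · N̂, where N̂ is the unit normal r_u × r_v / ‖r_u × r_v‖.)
L = -1;  M = 0;  N = 0

Compute the unit normal N̂(u, v) = (cos(u), sin(u), 0), and the second partials r_uu, r_uv, r_vv. Take dot products:
  L(u, v) = r_uu · N̂ = -1,
  M(u, v) = r_uv · N̂ = 0,
  N(u, v) = r_vv · N̂ = 0.
Evaluating at (u, v) = (-3*pi/4, -1/2):
  L = -1, M = 0, N = 0.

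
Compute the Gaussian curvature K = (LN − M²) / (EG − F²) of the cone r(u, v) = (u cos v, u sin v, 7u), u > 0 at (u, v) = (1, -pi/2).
K = 0

Coefficients of the first fundamental form: E = 50, F = 0, G = u^2.
Coefficients of the second fundamental form: L = 0, M = 0, N = 7*sqrt(2)*u^2/(10*Abs(u)).
Assemble K = (LN − M²)/(EG − F²) = 0. At (u, v) = (1, -pi/2): K = 0.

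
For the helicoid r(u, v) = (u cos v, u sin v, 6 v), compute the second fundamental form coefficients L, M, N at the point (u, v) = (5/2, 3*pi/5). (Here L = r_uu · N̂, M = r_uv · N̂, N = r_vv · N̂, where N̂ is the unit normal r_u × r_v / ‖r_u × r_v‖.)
L = 0;  M = -12/13;  N = 0

Compute the unit normal N̂(u, v) = (6*sin(v)/sqrt(u^2 + 36), -6*cos(v)/sqrt(u^2 + 36), u/sqrt(u^2 + 36)), and the second partials r_uu, r_uv, r_vv. Take dot products:
  L(u, v) = r_uu · N̂ = 0,
  M(u, v) = r_uv · N̂ = -6/sqrt(u^2 + 36),
  N(u, v) = r_vv · N̂ = 0.
Evaluating at (u, v) = (5/2, 3*pi/5):
  L = 0, M = -12/13, N = 0.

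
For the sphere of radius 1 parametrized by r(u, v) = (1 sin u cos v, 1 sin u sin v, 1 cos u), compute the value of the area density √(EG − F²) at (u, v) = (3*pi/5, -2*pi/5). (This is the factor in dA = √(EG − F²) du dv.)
√(EG − F²)|_{(3*pi/5, -2*pi/5)} = sqrt(2*sqrt(5) + 10)/4

E = 1, F = 0, G = sin(u)^2, so EG − F² = sin(u)^2. Taking the positive square root: √(EG − F²) = Abs(sin(u)). At (u, v) = (3*pi/5, -2*pi/5): sqrt(2*sqrt(5) + 10)/4.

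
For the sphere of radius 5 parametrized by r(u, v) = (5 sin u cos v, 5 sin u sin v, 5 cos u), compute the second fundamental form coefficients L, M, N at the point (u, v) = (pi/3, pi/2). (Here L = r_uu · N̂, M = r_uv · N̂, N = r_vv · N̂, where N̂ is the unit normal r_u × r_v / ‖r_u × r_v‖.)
L = -5;  M = 0;  N = -15/4

Compute the unit normal N̂(u, v) = (sin(u)^2*cos(v)/Abs(sin(u)), sin(u)^2*sin(v)/Abs(sin(u)), sin(2*u)/(2*Abs(sin(u)))), and the second partials r_uu, r_uv, r_vv. Take dot products:
  L(u, v) = r_uu · N̂ = -5*sin(u)/Abs(sin(u)),
  M(u, v) = r_uv · N̂ = 0,
  N(u, v) = r_vv · N̂ = -5*sin(u)^3/Abs(sin(u)).
Evaluating at (u, v) = (pi/3, pi/2):
  L = -5, M = 0, N = -15/4.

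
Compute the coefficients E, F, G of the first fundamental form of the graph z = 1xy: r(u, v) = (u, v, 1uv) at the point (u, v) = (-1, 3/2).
E = 13/4;  F = -3/2;  G = 2

Partials: r_u = (1, 0, v), r_v = (0, 1, u). As functions of (u, v):
  E = r_u · r_u = v^2 + 1,
  F = r_u · r_v = u*v,
  G = r_v · r_v = u^2 + 1.
Evaluating at (u, v) = (-1, 3/2): E = 13/4, F = -3/2, G = 2.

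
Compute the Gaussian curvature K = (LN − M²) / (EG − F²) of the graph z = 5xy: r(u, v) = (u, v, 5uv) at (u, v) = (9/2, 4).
K = -400/13169641

Coefficients of the first fundamental form: E = 25*v^2 + 1, F = 25*u*v, G = 25*u^2 + 1.
Coefficients of the second fundamental form: L = 0, M = 5/sqrt(25*u^2 + 25*v^2 + 1), N = 0.
Assemble K = (LN − M²)/(EG − F²) = -25/(625*u^4 + 1250*u^2*v^2 + 50*u^2 + 625*v^4 + 50*v^2 + 1). At (u, v) = (9/2, 4): K = -400/13169641.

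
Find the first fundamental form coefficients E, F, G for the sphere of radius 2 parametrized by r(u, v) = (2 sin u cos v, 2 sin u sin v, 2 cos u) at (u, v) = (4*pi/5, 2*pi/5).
E = 4;  F = 0;  G = 5/2 - sqrt(5)/2

Partials: r_u = (2*cos(u)*cos(v), 2*sin(v)*cos(u), -2*sin(u)), r_v = (-2*sin(u)*sin(v), 2*sin(u)*cos(v), 0). As functions of (u, v):
  E = r_u · r_u = 4,
  F = r_u · r_v = 0,
  G = r_v · r_v = 4*sin(u)^2.
Evaluating at (u, v) = (4*pi/5, 2*pi/5): E = 4, F = 0, G = 5/2 - sqrt(5)/2.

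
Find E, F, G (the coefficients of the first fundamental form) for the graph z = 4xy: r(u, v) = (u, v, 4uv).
E = 16*v^2 + 1;  F = 16*u*v;  G = 16*u^2 + 1

Compute partials: r_u = (1, 0, 4*v), r_v = (0, 1, 4*u). Then
  E = r_u · r_u = 16*v^2 + 1,
  F = r_u · r_v = 16*u*v,
  G = r_v · r_v = 16*u^2 + 1.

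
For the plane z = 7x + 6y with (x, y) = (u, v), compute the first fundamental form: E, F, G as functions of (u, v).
E = 50;  F = 42;  G = 37

Compute partials: r_u = (1, 0, 7), r_v = (0, 1, 6). Then
  E = r_u · r_u = 50,
  F = r_u · r_v = 42,
  G = r_v · r_v = 37.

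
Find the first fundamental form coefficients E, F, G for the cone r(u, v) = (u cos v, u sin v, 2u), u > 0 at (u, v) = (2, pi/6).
E = 5;  F = 0;  G = 4

Partials: r_u = (cos(v), sin(v), 2), r_v = (-u*sin(v), u*cos(v), 0). As functions of (u, v):
  E = r_u · r_u = 5,
  F = r_u · r_v = 0,
  G = r_v · r_v = u^2.
Evaluating at (u, v) = (2, pi/6): E = 5, F = 0, G = 4.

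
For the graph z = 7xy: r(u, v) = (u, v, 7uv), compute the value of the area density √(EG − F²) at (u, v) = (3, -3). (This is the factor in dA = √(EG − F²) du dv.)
√(EG − F²)|_{(3, -3)} = sqrt(883)

E = 49*v^2 + 1, F = 49*u*v, G = 49*u^2 + 1, so EG − F² = 49*u^2 + 49*v^2 + 1. Taking the positive square root: √(EG − F²) = sqrt(49*u^2 + 49*v^2 + 1). At (u, v) = (3, -3): sqrt(883).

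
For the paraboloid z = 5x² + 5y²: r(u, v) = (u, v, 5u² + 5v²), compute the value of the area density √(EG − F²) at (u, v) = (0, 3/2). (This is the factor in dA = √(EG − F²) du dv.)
√(EG − F²)|_{(0, 3/2)} = sqrt(226)

E = 100*u^2 + 1, F = 100*u*v, G = 100*v^2 + 1, so EG − F² = 100*u^2 + 100*v^2 + 1. Taking the positive square root: √(EG − F²) = sqrt(100*u^2 + 100*v^2 + 1). At (u, v) = (0, 3/2): sqrt(226).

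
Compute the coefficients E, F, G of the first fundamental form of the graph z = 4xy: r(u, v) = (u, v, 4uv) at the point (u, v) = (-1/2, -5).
E = 401;  F = 40;  G = 5

Partials: r_u = (1, 0, 4*v), r_v = (0, 1, 4*u). As functions of (u, v):
  E = r_u · r_u = 16*v^2 + 1,
  F = r_u · r_v = 16*u*v,
  G = r_v · r_v = 16*u^2 + 1.
Evaluating at (u, v) = (-1/2, -5): E = 401, F = 40, G = 5.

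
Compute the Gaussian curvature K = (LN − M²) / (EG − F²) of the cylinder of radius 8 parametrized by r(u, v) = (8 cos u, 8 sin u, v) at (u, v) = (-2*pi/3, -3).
K = 0

Coefficients of the first fundamental form: E = 64, F = 0, G = 1.
Coefficients of the second fundamental form: L = -8, M = 0, N = 0.
Assemble K = (LN − M²)/(EG − F²) = 0. At (u, v) = (-2*pi/3, -3): K = 0.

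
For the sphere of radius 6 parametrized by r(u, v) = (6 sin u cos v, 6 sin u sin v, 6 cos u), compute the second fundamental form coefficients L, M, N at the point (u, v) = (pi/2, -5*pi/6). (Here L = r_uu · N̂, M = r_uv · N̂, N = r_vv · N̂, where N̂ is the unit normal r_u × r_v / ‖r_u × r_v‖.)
L = -6;  M = 0;  N = -6

Compute the unit normal N̂(u, v) = (sin(u)^2*cos(v)/Abs(sin(u)), sin(u)^2*sin(v)/Abs(sin(u)), sin(2*u)/(2*Abs(sin(u)))), and the second partials r_uu, r_uv, r_vv. Take dot products:
  L(u, v) = r_uu · N̂ = -6*sin(u)/Abs(sin(u)),
  M(u, v) = r_uv · N̂ = 0,
  N(u, v) = r_vv · N̂ = -6*sin(u)^3/Abs(sin(u)).
Evaluating at (u, v) = (pi/2, -5*pi/6):
  L = -6, M = 0, N = -6.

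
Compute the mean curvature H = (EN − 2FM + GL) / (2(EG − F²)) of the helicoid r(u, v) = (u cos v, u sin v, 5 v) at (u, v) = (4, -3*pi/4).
H = 0

With E = 1, F = 0, G = u^2 + 25, L = 0, M = -5/sqrt(u^2 + 25), N = 0, assemble
  H = (EN − 2FM + GL) / (2(EG − F²)) = 0.
At (u, v) = (4, -3*pi/4): H = 0.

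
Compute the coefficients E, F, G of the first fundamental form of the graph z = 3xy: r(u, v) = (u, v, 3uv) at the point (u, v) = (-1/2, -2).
E = 37;  F = 9;  G = 13/4

Partials: r_u = (1, 0, 3*v), r_v = (0, 1, 3*u). As functions of (u, v):
  E = r_u · r_u = 9*v^2 + 1,
  F = r_u · r_v = 9*u*v,
  G = r_v · r_v = 9*u^2 + 1.
Evaluating at (u, v) = (-1/2, -2): E = 37, F = 9, G = 13/4.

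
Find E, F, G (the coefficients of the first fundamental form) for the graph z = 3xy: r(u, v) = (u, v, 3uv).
E = 9*v^2 + 1;  F = 9*u*v;  G = 9*u^2 + 1

Compute partials: r_u = (1, 0, 3*v), r_v = (0, 1, 3*u). Then
  E = r_u · r_u = 9*v^2 + 1,
  F = r_u · r_v = 9*u*v,
  G = r_v · r_v = 9*u^2 + 1.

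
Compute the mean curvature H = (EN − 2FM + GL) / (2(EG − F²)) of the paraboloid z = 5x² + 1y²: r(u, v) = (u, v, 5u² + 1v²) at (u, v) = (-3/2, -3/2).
H = 276*sqrt(235)/55225

With E = 100*u^2 + 1, F = 20*u*v, G = 4*v^2 + 1, L = 10/sqrt(100*u^2 + 4*v^2 + 1), M = 0, N = 2/sqrt(100*u^2 + 4*v^2 + 1), assemble
  H = (EN − 2FM + GL) / (2(EG − F²)) = 2*(50*u^2 + 10*v^2 + 3)/(100*u^2 + 4*v^2 + 1)^(3/2).
At (u, v) = (-3/2, -3/2): H = 276*sqrt(235)/55225.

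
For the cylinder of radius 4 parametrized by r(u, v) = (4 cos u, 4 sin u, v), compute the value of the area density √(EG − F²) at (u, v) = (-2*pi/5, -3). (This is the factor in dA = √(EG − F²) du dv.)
√(EG − F²)|_{(-2*pi/5, -3)} = 4

E = 16, F = 0, G = 1, so EG − F² = 16. Taking the positive square root: √(EG − F²) = 4. At (u, v) = (-2*pi/5, -3): 4.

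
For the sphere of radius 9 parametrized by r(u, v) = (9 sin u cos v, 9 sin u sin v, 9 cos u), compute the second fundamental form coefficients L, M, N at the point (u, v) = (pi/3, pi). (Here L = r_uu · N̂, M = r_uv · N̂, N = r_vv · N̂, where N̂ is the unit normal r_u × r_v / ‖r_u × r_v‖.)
L = -9;  M = 0;  N = -27/4

Compute the unit normal N̂(u, v) = (sin(u)^2*cos(v)/Abs(sin(u)), sin(u)^2*sin(v)/Abs(sin(u)), sin(2*u)/(2*Abs(sin(u)))), and the second partials r_uu, r_uv, r_vv. Take dot products:
  L(u, v) = r_uu · N̂ = -9*sin(u)/Abs(sin(u)),
  M(u, v) = r_uv · N̂ = 0,
  N(u, v) = r_vv · N̂ = -9*sin(u)^3/Abs(sin(u)).
Evaluating at (u, v) = (pi/3, pi):
  L = -9, M = 0, N = -27/4.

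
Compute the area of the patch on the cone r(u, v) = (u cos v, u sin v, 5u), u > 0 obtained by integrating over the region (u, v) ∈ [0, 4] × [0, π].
Area = 8*sqrt(26)*pi

Area = ∫∫ √(EG − F²) du dv with √(EG − F²) = sqrt(26)*Abs(u). Integrating over [0, 4] × [0, π] gives 8*sqrt(26)*pi.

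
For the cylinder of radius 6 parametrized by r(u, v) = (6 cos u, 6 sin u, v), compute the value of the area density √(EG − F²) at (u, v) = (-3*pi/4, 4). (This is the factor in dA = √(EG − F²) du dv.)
√(EG − F²)|_{(-3*pi/4, 4)} = 6

E = 36, F = 0, G = 1, so EG − F² = 36. Taking the positive square root: √(EG − F²) = 6. At (u, v) = (-3*pi/4, 4): 6.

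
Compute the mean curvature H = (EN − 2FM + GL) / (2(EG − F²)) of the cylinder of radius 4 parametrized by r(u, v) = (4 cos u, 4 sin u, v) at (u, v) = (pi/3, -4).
H = -1/8

With E = 16, F = 0, G = 1, L = -4, M = 0, N = 0, assemble
  H = (EN − 2FM + GL) / (2(EG − F²)) = -1/8.
At (u, v) = (pi/3, -4): H = -1/8.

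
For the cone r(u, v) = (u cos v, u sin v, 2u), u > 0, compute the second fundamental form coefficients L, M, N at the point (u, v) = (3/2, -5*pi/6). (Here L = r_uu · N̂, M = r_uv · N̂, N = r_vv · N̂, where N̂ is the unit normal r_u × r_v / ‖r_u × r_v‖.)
L = 0;  M = 0;  N = 3*sqrt(5)/5

Compute the unit normal N̂(u, v) = (-2*sqrt(5)*u*cos(v)/(5*Abs(u)), -2*sqrt(5)*u*sin(v)/(5*Abs(u)), sqrt(5)*u/(5*Abs(u))), and the second partials r_uu, r_uv, r_vv. Take dot products:
  L(u, v) = r_uu · N̂ = 0,
  M(u, v) = r_uv · N̂ = 0,
  N(u, v) = r_vv · N̂ = 2*sqrt(5)*u^2/(5*Abs(u)).
Evaluating at (u, v) = (3/2, -5*pi/6):
  L = 0, M = 0, N = 3*sqrt(5)/5.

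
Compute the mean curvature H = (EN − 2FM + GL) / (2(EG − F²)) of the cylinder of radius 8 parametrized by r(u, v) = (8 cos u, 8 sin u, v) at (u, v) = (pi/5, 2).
H = -1/16

With E = 64, F = 0, G = 1, L = -8, M = 0, N = 0, assemble
  H = (EN − 2FM + GL) / (2(EG − F²)) = -1/16.
At (u, v) = (pi/5, 2): H = -1/16.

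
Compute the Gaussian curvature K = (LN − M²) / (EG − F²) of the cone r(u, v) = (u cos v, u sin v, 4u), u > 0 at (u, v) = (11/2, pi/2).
K = 0

Coefficients of the first fundamental form: E = 17, F = 0, G = u^2.
Coefficients of the second fundamental form: L = 0, M = 0, N = 4*sqrt(17)*u^2/(17*Abs(u)).
Assemble K = (LN − M²)/(EG − F²) = 0. At (u, v) = (11/2, pi/2): K = 0.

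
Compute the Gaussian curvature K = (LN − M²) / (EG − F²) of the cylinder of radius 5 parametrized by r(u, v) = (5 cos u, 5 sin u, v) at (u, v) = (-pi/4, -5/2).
K = 0

Coefficients of the first fundamental form: E = 25, F = 0, G = 1.
Coefficients of the second fundamental form: L = -5, M = 0, N = 0.
Assemble K = (LN − M²)/(EG − F²) = 0. At (u, v) = (-pi/4, -5/2): K = 0.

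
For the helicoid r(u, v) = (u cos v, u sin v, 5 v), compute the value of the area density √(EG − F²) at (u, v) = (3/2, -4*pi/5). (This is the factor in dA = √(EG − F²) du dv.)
√(EG − F²)|_{(3/2, -4*pi/5)} = sqrt(109)/2

E = 1, F = 0, G = u^2 + 25, so EG − F² = u^2 + 25. Taking the positive square root: √(EG − F²) = sqrt(u^2 + 25). At (u, v) = (3/2, -4*pi/5): sqrt(109)/2.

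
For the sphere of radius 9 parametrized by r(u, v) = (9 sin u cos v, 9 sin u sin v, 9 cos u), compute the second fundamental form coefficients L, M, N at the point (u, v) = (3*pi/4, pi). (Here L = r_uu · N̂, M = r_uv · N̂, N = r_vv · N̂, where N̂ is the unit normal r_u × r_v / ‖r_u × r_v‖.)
L = -9;  M = 0;  N = -9/2

Compute the unit normal N̂(u, v) = (sin(u)^2*cos(v)/Abs(sin(u)), sin(u)^2*sin(v)/Abs(sin(u)), sin(2*u)/(2*Abs(sin(u)))), and the second partials r_uu, r_uv, r_vv. Take dot products:
  L(u, v) = r_uu · N̂ = -9*sin(u)/Abs(sin(u)),
  M(u, v) = r_uv · N̂ = 0,
  N(u, v) = r_vv · N̂ = -9*sin(u)^3/Abs(sin(u)).
Evaluating at (u, v) = (3*pi/4, pi):
  L = -9, M = 0, N = -9/2.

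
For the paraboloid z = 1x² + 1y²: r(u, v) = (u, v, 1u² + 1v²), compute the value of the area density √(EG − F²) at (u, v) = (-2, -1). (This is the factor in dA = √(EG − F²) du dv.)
√(EG − F²)|_{(-2, -1)} = sqrt(21)

E = 4*u^2 + 1, F = 4*u*v, G = 4*v^2 + 1, so EG − F² = 4*u^2 + 4*v^2 + 1. Taking the positive square root: √(EG − F²) = sqrt(4*u^2 + 4*v^2 + 1). At (u, v) = (-2, -1): sqrt(21).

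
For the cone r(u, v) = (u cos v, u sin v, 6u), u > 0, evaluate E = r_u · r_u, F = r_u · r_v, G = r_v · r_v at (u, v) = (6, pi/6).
E = 37;  F = 0;  G = 36

Partials: r_u = (cos(v), sin(v), 6), r_v = (-u*sin(v), u*cos(v), 0). As functions of (u, v):
  E = r_u · r_u = 37,
  F = r_u · r_v = 0,
  G = r_v · r_v = u^2.
Evaluating at (u, v) = (6, pi/6): E = 37, F = 0, G = 36.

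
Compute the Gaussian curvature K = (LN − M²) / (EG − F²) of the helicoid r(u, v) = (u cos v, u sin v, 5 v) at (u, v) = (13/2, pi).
K = -400/72361

Coefficients of the first fundamental form: E = 1, F = 0, G = u^2 + 25.
Coefficients of the second fundamental form: L = 0, M = -5/sqrt(u^2 + 25), N = 0.
Assemble K = (LN − M²)/(EG − F²) = -25/(u^2 + 25)^2. At (u, v) = (13/2, pi): K = -400/72361.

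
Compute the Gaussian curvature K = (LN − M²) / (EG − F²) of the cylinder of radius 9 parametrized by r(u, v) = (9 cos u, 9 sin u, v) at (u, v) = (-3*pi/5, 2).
K = 0

Coefficients of the first fundamental form: E = 81, F = 0, G = 1.
Coefficients of the second fundamental form: L = -9, M = 0, N = 0.
Assemble K = (LN − M²)/(EG − F²) = 0. At (u, v) = (-3*pi/5, 2): K = 0.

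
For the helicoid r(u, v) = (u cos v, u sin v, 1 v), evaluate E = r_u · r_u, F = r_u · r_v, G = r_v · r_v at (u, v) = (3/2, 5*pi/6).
E = 1;  F = 0;  G = 13/4

Partials: r_u = (cos(v), sin(v), 0), r_v = (-u*sin(v), u*cos(v), 1). As functions of (u, v):
  E = r_u · r_u = 1,
  F = r_u · r_v = 0,
  G = r_v · r_v = u^2 + 1.
Evaluating at (u, v) = (3/2, 5*pi/6): E = 1, F = 0, G = 13/4.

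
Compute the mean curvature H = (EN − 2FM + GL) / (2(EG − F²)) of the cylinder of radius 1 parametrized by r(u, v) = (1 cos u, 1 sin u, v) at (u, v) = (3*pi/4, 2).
H = -1/2

With E = 1, F = 0, G = 1, L = -1, M = 0, N = 0, assemble
  H = (EN − 2FM + GL) / (2(EG − F²)) = -1/2.
At (u, v) = (3*pi/4, 2): H = -1/2.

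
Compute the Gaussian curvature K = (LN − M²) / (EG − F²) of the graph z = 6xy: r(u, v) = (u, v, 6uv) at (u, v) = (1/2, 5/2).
K = -36/55225

Coefficients of the first fundamental form: E = 36*v^2 + 1, F = 36*u*v, G = 36*u^2 + 1.
Coefficients of the second fundamental form: L = 0, M = 6/sqrt(36*u^2 + 36*v^2 + 1), N = 0.
Assemble K = (LN − M²)/(EG − F²) = -36/(1296*u^4 + 2592*u^2*v^2 + 72*u^2 + 1296*v^4 + 72*v^2 + 1). At (u, v) = (1/2, 5/2): K = -36/55225.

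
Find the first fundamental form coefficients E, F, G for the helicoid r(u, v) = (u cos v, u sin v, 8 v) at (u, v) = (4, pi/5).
E = 1;  F = 0;  G = 80

Partials: r_u = (cos(v), sin(v), 0), r_v = (-u*sin(v), u*cos(v), 8). As functions of (u, v):
  E = r_u · r_u = 1,
  F = r_u · r_v = 0,
  G = r_v · r_v = u^2 + 64.
Evaluating at (u, v) = (4, pi/5): E = 1, F = 0, G = 80.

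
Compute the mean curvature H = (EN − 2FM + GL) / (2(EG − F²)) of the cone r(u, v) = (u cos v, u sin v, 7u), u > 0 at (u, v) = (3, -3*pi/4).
H = 7*sqrt(2)/60

With E = 50, F = 0, G = u^2, L = 0, M = 0, N = 7*sqrt(2)*u^2/(10*Abs(u)), assemble
  H = (EN − 2FM + GL) / (2(EG − F²)) = 7*sqrt(2)/(20*Abs(u)).
At (u, v) = (3, -3*pi/4): H = 7*sqrt(2)/60.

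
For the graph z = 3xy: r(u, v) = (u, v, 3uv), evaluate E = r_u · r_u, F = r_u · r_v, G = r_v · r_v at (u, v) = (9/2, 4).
E = 145;  F = 162;  G = 733/4

Partials: r_u = (1, 0, 3*v), r_v = (0, 1, 3*u). As functions of (u, v):
  E = r_u · r_u = 9*v^2 + 1,
  F = r_u · r_v = 9*u*v,
  G = r_v · r_v = 9*u^2 + 1.
Evaluating at (u, v) = (9/2, 4): E = 145, F = 162, G = 733/4.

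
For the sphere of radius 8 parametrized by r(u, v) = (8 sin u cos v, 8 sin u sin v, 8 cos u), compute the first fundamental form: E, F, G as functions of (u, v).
E = 64;  F = 0;  G = 64*sin(u)^2

Compute partials: r_u = (8*cos(u)*cos(v), 8*sin(v)*cos(u), -8*sin(u)), r_v = (-8*sin(u)*sin(v), 8*sin(u)*cos(v), 0). Then
  E = r_u · r_u = 64,
  F = r_u · r_v = 0,
  G = r_v · r_v = 64*sin(u)^2.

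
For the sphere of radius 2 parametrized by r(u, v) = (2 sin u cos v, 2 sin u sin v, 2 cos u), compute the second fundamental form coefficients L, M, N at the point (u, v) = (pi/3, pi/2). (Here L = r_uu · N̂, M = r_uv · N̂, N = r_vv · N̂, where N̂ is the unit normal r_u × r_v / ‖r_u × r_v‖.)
L = -2;  M = 0;  N = -3/2

Compute the unit normal N̂(u, v) = (sin(u)^2*cos(v)/Abs(sin(u)), sin(u)^2*sin(v)/Abs(sin(u)), sin(2*u)/(2*Abs(sin(u)))), and the second partials r_uu, r_uv, r_vv. Take dot products:
  L(u, v) = r_uu · N̂ = -2*sin(u)/Abs(sin(u)),
  M(u, v) = r_uv · N̂ = 0,
  N(u, v) = r_vv · N̂ = -2*sin(u)^3/Abs(sin(u)).
Evaluating at (u, v) = (pi/3, pi/2):
  L = -2, M = 0, N = -3/2.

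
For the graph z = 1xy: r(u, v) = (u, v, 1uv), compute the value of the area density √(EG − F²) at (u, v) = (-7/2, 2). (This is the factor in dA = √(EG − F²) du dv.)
√(EG − F²)|_{(-7/2, 2)} = sqrt(69)/2

E = v^2 + 1, F = u*v, G = u^2 + 1, so EG − F² = u^2 + v^2 + 1. Taking the positive square root: √(EG − F²) = sqrt(u^2 + v^2 + 1). At (u, v) = (-7/2, 2): sqrt(69)/2.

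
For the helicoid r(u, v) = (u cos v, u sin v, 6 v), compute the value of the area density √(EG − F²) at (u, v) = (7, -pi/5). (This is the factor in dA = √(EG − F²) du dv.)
√(EG − F²)|_{(7, -pi/5)} = sqrt(85)

E = 1, F = 0, G = u^2 + 36, so EG − F² = u^2 + 36. Taking the positive square root: √(EG − F²) = sqrt(u^2 + 36). At (u, v) = (7, -pi/5): sqrt(85).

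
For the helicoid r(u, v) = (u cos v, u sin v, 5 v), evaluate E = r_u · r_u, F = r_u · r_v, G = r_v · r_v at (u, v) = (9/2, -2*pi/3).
E = 1;  F = 0;  G = 181/4

Partials: r_u = (cos(v), sin(v), 0), r_v = (-u*sin(v), u*cos(v), 5). As functions of (u, v):
  E = r_u · r_u = 1,
  F = r_u · r_v = 0,
  G = r_v · r_v = u^2 + 25.
Evaluating at (u, v) = (9/2, -2*pi/3): E = 1, F = 0, G = 181/4.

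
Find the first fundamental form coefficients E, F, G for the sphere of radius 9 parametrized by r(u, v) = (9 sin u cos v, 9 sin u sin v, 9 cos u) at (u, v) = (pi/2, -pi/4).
E = 81;  F = 0;  G = 81

Partials: r_u = (9*cos(u)*cos(v), 9*sin(v)*cos(u), -9*sin(u)), r_v = (-9*sin(u)*sin(v), 9*sin(u)*cos(v), 0). As functions of (u, v):
  E = r_u · r_u = 81,
  F = r_u · r_v = 0,
  G = r_v · r_v = 81*sin(u)^2.
Evaluating at (u, v) = (pi/2, -pi/4): E = 81, F = 0, G = 81.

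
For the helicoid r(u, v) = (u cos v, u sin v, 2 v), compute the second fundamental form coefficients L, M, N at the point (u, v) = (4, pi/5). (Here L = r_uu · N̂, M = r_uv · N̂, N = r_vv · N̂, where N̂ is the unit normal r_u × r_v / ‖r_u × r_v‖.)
L = 0;  M = -sqrt(5)/5;  N = 0

Compute the unit normal N̂(u, v) = (2*sin(v)/sqrt(u^2 + 4), -2*cos(v)/sqrt(u^2 + 4), u/sqrt(u^2 + 4)), and the second partials r_uu, r_uv, r_vv. Take dot products:
  L(u, v) = r_uu · N̂ = 0,
  M(u, v) = r_uv · N̂ = -2/sqrt(u^2 + 4),
  N(u, v) = r_vv · N̂ = 0.
Evaluating at (u, v) = (4, pi/5):
  L = 0, M = -sqrt(5)/5, N = 0.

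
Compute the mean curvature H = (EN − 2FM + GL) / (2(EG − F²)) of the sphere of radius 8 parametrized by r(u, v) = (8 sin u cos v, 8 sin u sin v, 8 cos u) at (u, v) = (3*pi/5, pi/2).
H = -1/8

With E = 64, F = 0, G = 64*sin(u)^2, L = -8*sin(u)/Abs(sin(u)), M = 0, N = -8*sin(u)^3/Abs(sin(u)), assemble
  H = (EN − 2FM + GL) / (2(EG − F²)) = -sin(u)/(8*Abs(sin(u))).
At (u, v) = (3*pi/5, pi/2): H = -1/8.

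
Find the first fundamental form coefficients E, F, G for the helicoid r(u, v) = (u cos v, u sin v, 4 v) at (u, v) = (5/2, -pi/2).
E = 1;  F = 0;  G = 89/4

Partials: r_u = (cos(v), sin(v), 0), r_v = (-u*sin(v), u*cos(v), 4). As functions of (u, v):
  E = r_u · r_u = 1,
  F = r_u · r_v = 0,
  G = r_v · r_v = u^2 + 16.
Evaluating at (u, v) = (5/2, -pi/2): E = 1, F = 0, G = 89/4.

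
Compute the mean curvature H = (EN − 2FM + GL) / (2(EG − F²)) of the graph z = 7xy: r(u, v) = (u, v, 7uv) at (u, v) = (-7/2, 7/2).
H = 16807*sqrt(534)/3849606

With E = 49*v^2 + 1, F = 49*u*v, G = 49*u^2 + 1, L = 0, M = 7/sqrt(49*u^2 + 49*v^2 + 1), N = 0, assemble
  H = (EN − 2FM + GL) / (2(EG − F²)) = -343*u*v/(49*u^2 + 49*v^2 + 1)^(3/2).
At (u, v) = (-7/2, 7/2): H = 16807*sqrt(534)/3849606.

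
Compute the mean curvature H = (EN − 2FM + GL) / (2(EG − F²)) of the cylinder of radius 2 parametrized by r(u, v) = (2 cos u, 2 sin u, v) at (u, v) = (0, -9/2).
H = -1/4

With E = 4, F = 0, G = 1, L = -2, M = 0, N = 0, assemble
  H = (EN − 2FM + GL) / (2(EG − F²)) = -1/4.
At (u, v) = (0, -9/2): H = -1/4.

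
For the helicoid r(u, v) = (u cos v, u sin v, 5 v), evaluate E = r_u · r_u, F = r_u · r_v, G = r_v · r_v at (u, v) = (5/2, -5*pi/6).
E = 1;  F = 0;  G = 125/4

Partials: r_u = (cos(v), sin(v), 0), r_v = (-u*sin(v), u*cos(v), 5). As functions of (u, v):
  E = r_u · r_u = 1,
  F = r_u · r_v = 0,
  G = r_v · r_v = u^2 + 25.
Evaluating at (u, v) = (5/2, -5*pi/6): E = 1, F = 0, G = 125/4.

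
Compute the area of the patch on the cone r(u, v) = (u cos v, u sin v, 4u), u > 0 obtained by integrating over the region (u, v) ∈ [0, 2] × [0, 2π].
Area = 4*sqrt(17)*pi

Area = ∫∫ √(EG − F²) du dv with √(EG − F²) = sqrt(17)*Abs(u). Integrating over [0, 2] × [0, 2π] gives 4*sqrt(17)*pi.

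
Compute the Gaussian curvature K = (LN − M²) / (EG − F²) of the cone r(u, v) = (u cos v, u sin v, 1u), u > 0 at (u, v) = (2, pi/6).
K = 0

Coefficients of the first fundamental form: E = 2, F = 0, G = u^2.
Coefficients of the second fundamental form: L = 0, M = 0, N = sqrt(2)*u^2/(2*Abs(u)).
Assemble K = (LN − M²)/(EG − F²) = 0. At (u, v) = (2, pi/6): K = 0.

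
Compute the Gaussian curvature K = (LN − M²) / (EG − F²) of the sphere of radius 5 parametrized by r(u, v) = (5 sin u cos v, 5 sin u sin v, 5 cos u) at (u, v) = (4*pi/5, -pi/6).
K = 1/25

Coefficients of the first fundamental form: E = 25, F = 0, G = 25*sin(u)^2.
Coefficients of the second fundamental form: L = -5*sin(u)/Abs(sin(u)), M = 0, N = -5*sin(u)^3/Abs(sin(u)).
Assemble K = (LN − M²)/(EG − F²) = 1/25. At (u, v) = (4*pi/5, -pi/6): K = 1/25.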